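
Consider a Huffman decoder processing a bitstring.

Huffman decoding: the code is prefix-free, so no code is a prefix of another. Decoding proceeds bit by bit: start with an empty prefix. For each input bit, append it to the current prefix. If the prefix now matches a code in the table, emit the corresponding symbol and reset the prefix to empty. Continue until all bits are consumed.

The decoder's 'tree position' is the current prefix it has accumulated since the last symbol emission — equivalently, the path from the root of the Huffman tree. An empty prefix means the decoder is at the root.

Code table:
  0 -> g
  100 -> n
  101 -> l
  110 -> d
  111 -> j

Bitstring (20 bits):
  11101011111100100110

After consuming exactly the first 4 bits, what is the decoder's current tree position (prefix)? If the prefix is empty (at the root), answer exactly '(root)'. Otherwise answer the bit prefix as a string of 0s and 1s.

Answer: (root)

Derivation:
Bit 0: prefix='1' (no match yet)
Bit 1: prefix='11' (no match yet)
Bit 2: prefix='111' -> emit 'j', reset
Bit 3: prefix='0' -> emit 'g', reset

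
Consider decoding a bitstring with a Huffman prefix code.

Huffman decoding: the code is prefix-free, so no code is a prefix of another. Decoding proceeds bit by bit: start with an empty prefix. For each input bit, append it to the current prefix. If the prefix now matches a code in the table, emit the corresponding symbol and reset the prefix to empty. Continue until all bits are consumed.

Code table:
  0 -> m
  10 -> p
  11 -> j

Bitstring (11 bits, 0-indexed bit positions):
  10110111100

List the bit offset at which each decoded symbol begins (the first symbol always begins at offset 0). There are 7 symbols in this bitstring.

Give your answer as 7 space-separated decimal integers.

Answer: 0 2 4 5 7 9 10

Derivation:
Bit 0: prefix='1' (no match yet)
Bit 1: prefix='10' -> emit 'p', reset
Bit 2: prefix='1' (no match yet)
Bit 3: prefix='11' -> emit 'j', reset
Bit 4: prefix='0' -> emit 'm', reset
Bit 5: prefix='1' (no match yet)
Bit 6: prefix='11' -> emit 'j', reset
Bit 7: prefix='1' (no match yet)
Bit 8: prefix='11' -> emit 'j', reset
Bit 9: prefix='0' -> emit 'm', reset
Bit 10: prefix='0' -> emit 'm', reset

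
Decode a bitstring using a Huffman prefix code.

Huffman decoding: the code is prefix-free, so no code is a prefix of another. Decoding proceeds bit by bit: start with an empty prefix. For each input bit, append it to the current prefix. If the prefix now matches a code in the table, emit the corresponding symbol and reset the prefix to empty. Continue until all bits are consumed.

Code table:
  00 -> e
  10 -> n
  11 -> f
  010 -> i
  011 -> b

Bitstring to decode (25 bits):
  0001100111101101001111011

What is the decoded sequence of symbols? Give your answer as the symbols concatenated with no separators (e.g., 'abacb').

Answer: ebeffbibfb

Derivation:
Bit 0: prefix='0' (no match yet)
Bit 1: prefix='00' -> emit 'e', reset
Bit 2: prefix='0' (no match yet)
Bit 3: prefix='01' (no match yet)
Bit 4: prefix='011' -> emit 'b', reset
Bit 5: prefix='0' (no match yet)
Bit 6: prefix='00' -> emit 'e', reset
Bit 7: prefix='1' (no match yet)
Bit 8: prefix='11' -> emit 'f', reset
Bit 9: prefix='1' (no match yet)
Bit 10: prefix='11' -> emit 'f', reset
Bit 11: prefix='0' (no match yet)
Bit 12: prefix='01' (no match yet)
Bit 13: prefix='011' -> emit 'b', reset
Bit 14: prefix='0' (no match yet)
Bit 15: prefix='01' (no match yet)
Bit 16: prefix='010' -> emit 'i', reset
Bit 17: prefix='0' (no match yet)
Bit 18: prefix='01' (no match yet)
Bit 19: prefix='011' -> emit 'b', reset
Bit 20: prefix='1' (no match yet)
Bit 21: prefix='11' -> emit 'f', reset
Bit 22: prefix='0' (no match yet)
Bit 23: prefix='01' (no match yet)
Bit 24: prefix='011' -> emit 'b', reset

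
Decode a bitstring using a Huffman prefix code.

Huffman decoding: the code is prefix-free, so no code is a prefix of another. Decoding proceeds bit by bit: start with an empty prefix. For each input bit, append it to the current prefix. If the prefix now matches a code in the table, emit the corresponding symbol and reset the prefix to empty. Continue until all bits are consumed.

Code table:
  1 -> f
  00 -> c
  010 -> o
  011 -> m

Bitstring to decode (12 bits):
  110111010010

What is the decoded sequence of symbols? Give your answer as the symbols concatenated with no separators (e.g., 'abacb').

Bit 0: prefix='1' -> emit 'f', reset
Bit 1: prefix='1' -> emit 'f', reset
Bit 2: prefix='0' (no match yet)
Bit 3: prefix='01' (no match yet)
Bit 4: prefix='011' -> emit 'm', reset
Bit 5: prefix='1' -> emit 'f', reset
Bit 6: prefix='0' (no match yet)
Bit 7: prefix='01' (no match yet)
Bit 8: prefix='010' -> emit 'o', reset
Bit 9: prefix='0' (no match yet)
Bit 10: prefix='01' (no match yet)
Bit 11: prefix='010' -> emit 'o', reset

Answer: ffmfoo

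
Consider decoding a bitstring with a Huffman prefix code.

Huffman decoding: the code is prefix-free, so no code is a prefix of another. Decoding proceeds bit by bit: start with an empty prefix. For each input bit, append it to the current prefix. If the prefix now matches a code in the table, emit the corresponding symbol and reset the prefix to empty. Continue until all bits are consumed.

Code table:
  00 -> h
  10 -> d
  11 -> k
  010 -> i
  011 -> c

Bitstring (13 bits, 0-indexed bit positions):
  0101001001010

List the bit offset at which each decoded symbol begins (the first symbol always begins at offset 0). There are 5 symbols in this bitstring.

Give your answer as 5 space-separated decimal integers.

Bit 0: prefix='0' (no match yet)
Bit 1: prefix='01' (no match yet)
Bit 2: prefix='010' -> emit 'i', reset
Bit 3: prefix='1' (no match yet)
Bit 4: prefix='10' -> emit 'd', reset
Bit 5: prefix='0' (no match yet)
Bit 6: prefix='01' (no match yet)
Bit 7: prefix='010' -> emit 'i', reset
Bit 8: prefix='0' (no match yet)
Bit 9: prefix='01' (no match yet)
Bit 10: prefix='010' -> emit 'i', reset
Bit 11: prefix='1' (no match yet)
Bit 12: prefix='10' -> emit 'd', reset

Answer: 0 3 5 8 11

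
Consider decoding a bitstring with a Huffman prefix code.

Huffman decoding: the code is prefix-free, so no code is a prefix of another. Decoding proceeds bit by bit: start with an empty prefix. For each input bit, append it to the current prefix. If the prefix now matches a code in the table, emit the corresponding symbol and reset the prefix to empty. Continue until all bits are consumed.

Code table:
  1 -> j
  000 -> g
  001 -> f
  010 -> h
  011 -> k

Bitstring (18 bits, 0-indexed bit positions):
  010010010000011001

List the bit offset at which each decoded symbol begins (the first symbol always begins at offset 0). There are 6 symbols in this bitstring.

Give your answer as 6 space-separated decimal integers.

Answer: 0 3 6 9 12 15

Derivation:
Bit 0: prefix='0' (no match yet)
Bit 1: prefix='01' (no match yet)
Bit 2: prefix='010' -> emit 'h', reset
Bit 3: prefix='0' (no match yet)
Bit 4: prefix='01' (no match yet)
Bit 5: prefix='010' -> emit 'h', reset
Bit 6: prefix='0' (no match yet)
Bit 7: prefix='01' (no match yet)
Bit 8: prefix='010' -> emit 'h', reset
Bit 9: prefix='0' (no match yet)
Bit 10: prefix='00' (no match yet)
Bit 11: prefix='000' -> emit 'g', reset
Bit 12: prefix='0' (no match yet)
Bit 13: prefix='01' (no match yet)
Bit 14: prefix='011' -> emit 'k', reset
Bit 15: prefix='0' (no match yet)
Bit 16: prefix='00' (no match yet)
Bit 17: prefix='001' -> emit 'f', reset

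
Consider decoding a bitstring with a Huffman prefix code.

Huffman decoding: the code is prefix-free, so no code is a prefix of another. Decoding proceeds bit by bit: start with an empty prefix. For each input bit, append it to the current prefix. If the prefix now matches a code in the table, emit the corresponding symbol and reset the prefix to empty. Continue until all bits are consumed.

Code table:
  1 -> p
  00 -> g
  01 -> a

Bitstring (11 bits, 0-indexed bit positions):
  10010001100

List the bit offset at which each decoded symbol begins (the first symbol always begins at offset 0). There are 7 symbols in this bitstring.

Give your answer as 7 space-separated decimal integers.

Bit 0: prefix='1' -> emit 'p', reset
Bit 1: prefix='0' (no match yet)
Bit 2: prefix='00' -> emit 'g', reset
Bit 3: prefix='1' -> emit 'p', reset
Bit 4: prefix='0' (no match yet)
Bit 5: prefix='00' -> emit 'g', reset
Bit 6: prefix='0' (no match yet)
Bit 7: prefix='01' -> emit 'a', reset
Bit 8: prefix='1' -> emit 'p', reset
Bit 9: prefix='0' (no match yet)
Bit 10: prefix='00' -> emit 'g', reset

Answer: 0 1 3 4 6 8 9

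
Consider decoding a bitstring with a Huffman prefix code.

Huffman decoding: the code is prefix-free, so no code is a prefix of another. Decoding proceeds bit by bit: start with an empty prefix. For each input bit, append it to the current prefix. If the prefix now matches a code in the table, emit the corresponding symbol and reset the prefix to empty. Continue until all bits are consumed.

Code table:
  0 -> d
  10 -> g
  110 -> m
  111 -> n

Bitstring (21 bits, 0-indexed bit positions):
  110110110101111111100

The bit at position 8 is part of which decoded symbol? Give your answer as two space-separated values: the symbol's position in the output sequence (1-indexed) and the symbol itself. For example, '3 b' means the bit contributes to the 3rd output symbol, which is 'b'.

Answer: 3 m

Derivation:
Bit 0: prefix='1' (no match yet)
Bit 1: prefix='11' (no match yet)
Bit 2: prefix='110' -> emit 'm', reset
Bit 3: prefix='1' (no match yet)
Bit 4: prefix='11' (no match yet)
Bit 5: prefix='110' -> emit 'm', reset
Bit 6: prefix='1' (no match yet)
Bit 7: prefix='11' (no match yet)
Bit 8: prefix='110' -> emit 'm', reset
Bit 9: prefix='1' (no match yet)
Bit 10: prefix='10' -> emit 'g', reset
Bit 11: prefix='1' (no match yet)
Bit 12: prefix='11' (no match yet)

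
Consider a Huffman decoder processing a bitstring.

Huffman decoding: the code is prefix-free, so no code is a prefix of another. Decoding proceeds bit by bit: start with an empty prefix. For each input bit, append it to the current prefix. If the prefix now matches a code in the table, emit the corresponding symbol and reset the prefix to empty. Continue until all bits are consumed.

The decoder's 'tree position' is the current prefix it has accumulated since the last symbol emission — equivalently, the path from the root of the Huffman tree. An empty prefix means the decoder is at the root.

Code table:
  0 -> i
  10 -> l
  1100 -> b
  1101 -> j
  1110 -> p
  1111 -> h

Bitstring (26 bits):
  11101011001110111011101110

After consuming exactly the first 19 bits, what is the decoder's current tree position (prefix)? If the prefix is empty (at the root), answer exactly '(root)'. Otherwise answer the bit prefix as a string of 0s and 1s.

Bit 0: prefix='1' (no match yet)
Bit 1: prefix='11' (no match yet)
Bit 2: prefix='111' (no match yet)
Bit 3: prefix='1110' -> emit 'p', reset
Bit 4: prefix='1' (no match yet)
Bit 5: prefix='10' -> emit 'l', reset
Bit 6: prefix='1' (no match yet)
Bit 7: prefix='11' (no match yet)
Bit 8: prefix='110' (no match yet)
Bit 9: prefix='1100' -> emit 'b', reset
Bit 10: prefix='1' (no match yet)
Bit 11: prefix='11' (no match yet)
Bit 12: prefix='111' (no match yet)
Bit 13: prefix='1110' -> emit 'p', reset
Bit 14: prefix='1' (no match yet)
Bit 15: prefix='11' (no match yet)
Bit 16: prefix='111' (no match yet)
Bit 17: prefix='1110' -> emit 'p', reset
Bit 18: prefix='1' (no match yet)

Answer: 1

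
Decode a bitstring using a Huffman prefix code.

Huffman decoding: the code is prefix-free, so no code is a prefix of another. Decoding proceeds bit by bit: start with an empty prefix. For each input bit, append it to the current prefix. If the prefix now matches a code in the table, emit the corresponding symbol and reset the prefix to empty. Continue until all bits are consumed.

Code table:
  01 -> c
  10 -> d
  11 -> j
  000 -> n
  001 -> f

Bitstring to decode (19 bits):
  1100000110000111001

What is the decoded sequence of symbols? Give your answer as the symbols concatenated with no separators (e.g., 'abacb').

Answer: jnfdnjdc

Derivation:
Bit 0: prefix='1' (no match yet)
Bit 1: prefix='11' -> emit 'j', reset
Bit 2: prefix='0' (no match yet)
Bit 3: prefix='00' (no match yet)
Bit 4: prefix='000' -> emit 'n', reset
Bit 5: prefix='0' (no match yet)
Bit 6: prefix='00' (no match yet)
Bit 7: prefix='001' -> emit 'f', reset
Bit 8: prefix='1' (no match yet)
Bit 9: prefix='10' -> emit 'd', reset
Bit 10: prefix='0' (no match yet)
Bit 11: prefix='00' (no match yet)
Bit 12: prefix='000' -> emit 'n', reset
Bit 13: prefix='1' (no match yet)
Bit 14: prefix='11' -> emit 'j', reset
Bit 15: prefix='1' (no match yet)
Bit 16: prefix='10' -> emit 'd', reset
Bit 17: prefix='0' (no match yet)
Bit 18: prefix='01' -> emit 'c', reset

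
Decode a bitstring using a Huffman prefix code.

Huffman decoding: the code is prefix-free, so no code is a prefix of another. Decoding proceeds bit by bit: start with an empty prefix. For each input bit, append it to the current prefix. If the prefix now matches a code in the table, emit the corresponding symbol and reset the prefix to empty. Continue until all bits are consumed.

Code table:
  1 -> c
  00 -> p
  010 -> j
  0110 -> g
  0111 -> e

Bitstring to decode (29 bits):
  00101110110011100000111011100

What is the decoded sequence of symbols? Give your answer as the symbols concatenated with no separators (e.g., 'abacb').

Answer: pcegeppeep

Derivation:
Bit 0: prefix='0' (no match yet)
Bit 1: prefix='00' -> emit 'p', reset
Bit 2: prefix='1' -> emit 'c', reset
Bit 3: prefix='0' (no match yet)
Bit 4: prefix='01' (no match yet)
Bit 5: prefix='011' (no match yet)
Bit 6: prefix='0111' -> emit 'e', reset
Bit 7: prefix='0' (no match yet)
Bit 8: prefix='01' (no match yet)
Bit 9: prefix='011' (no match yet)
Bit 10: prefix='0110' -> emit 'g', reset
Bit 11: prefix='0' (no match yet)
Bit 12: prefix='01' (no match yet)
Bit 13: prefix='011' (no match yet)
Bit 14: prefix='0111' -> emit 'e', reset
Bit 15: prefix='0' (no match yet)
Bit 16: prefix='00' -> emit 'p', reset
Bit 17: prefix='0' (no match yet)
Bit 18: prefix='00' -> emit 'p', reset
Bit 19: prefix='0' (no match yet)
Bit 20: prefix='01' (no match yet)
Bit 21: prefix='011' (no match yet)
Bit 22: prefix='0111' -> emit 'e', reset
Bit 23: prefix='0' (no match yet)
Bit 24: prefix='01' (no match yet)
Bit 25: prefix='011' (no match yet)
Bit 26: prefix='0111' -> emit 'e', reset
Bit 27: prefix='0' (no match yet)
Bit 28: prefix='00' -> emit 'p', reset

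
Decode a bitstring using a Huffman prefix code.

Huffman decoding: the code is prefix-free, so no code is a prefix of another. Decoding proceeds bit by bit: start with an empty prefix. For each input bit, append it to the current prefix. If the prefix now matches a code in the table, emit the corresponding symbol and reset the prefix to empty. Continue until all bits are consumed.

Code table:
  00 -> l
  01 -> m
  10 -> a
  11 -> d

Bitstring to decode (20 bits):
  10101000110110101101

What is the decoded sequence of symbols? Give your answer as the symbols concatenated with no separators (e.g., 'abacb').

Answer: aaaldmaadm

Derivation:
Bit 0: prefix='1' (no match yet)
Bit 1: prefix='10' -> emit 'a', reset
Bit 2: prefix='1' (no match yet)
Bit 3: prefix='10' -> emit 'a', reset
Bit 4: prefix='1' (no match yet)
Bit 5: prefix='10' -> emit 'a', reset
Bit 6: prefix='0' (no match yet)
Bit 7: prefix='00' -> emit 'l', reset
Bit 8: prefix='1' (no match yet)
Bit 9: prefix='11' -> emit 'd', reset
Bit 10: prefix='0' (no match yet)
Bit 11: prefix='01' -> emit 'm', reset
Bit 12: prefix='1' (no match yet)
Bit 13: prefix='10' -> emit 'a', reset
Bit 14: prefix='1' (no match yet)
Bit 15: prefix='10' -> emit 'a', reset
Bit 16: prefix='1' (no match yet)
Bit 17: prefix='11' -> emit 'd', reset
Bit 18: prefix='0' (no match yet)
Bit 19: prefix='01' -> emit 'm', reset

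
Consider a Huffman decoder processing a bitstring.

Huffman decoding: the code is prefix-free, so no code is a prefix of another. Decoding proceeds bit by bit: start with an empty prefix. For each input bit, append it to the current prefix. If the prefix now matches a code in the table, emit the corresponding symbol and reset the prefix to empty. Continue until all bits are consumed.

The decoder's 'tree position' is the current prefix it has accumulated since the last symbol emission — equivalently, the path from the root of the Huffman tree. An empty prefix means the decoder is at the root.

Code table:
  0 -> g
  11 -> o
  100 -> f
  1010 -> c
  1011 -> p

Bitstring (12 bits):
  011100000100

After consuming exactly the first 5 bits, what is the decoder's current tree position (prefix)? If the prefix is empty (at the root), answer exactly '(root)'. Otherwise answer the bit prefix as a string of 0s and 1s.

Answer: 10

Derivation:
Bit 0: prefix='0' -> emit 'g', reset
Bit 1: prefix='1' (no match yet)
Bit 2: prefix='11' -> emit 'o', reset
Bit 3: prefix='1' (no match yet)
Bit 4: prefix='10' (no match yet)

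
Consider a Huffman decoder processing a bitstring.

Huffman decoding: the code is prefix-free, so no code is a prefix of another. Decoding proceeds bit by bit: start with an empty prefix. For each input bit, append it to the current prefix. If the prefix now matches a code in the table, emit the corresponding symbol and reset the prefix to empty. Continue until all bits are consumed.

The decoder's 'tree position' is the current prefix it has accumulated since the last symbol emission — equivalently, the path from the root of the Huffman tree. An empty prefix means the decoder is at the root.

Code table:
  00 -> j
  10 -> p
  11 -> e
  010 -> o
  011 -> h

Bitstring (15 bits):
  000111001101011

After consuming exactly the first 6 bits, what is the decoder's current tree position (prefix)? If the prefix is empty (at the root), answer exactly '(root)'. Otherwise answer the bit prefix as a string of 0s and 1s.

Answer: 1

Derivation:
Bit 0: prefix='0' (no match yet)
Bit 1: prefix='00' -> emit 'j', reset
Bit 2: prefix='0' (no match yet)
Bit 3: prefix='01' (no match yet)
Bit 4: prefix='011' -> emit 'h', reset
Bit 5: prefix='1' (no match yet)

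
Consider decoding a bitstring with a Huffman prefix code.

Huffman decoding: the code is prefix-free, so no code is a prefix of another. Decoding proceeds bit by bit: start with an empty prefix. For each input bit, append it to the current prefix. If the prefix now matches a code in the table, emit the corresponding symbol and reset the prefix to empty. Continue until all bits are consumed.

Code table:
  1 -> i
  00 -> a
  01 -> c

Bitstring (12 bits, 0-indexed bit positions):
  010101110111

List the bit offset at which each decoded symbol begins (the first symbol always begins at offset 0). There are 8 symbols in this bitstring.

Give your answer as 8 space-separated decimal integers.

Answer: 0 2 4 6 7 8 10 11

Derivation:
Bit 0: prefix='0' (no match yet)
Bit 1: prefix='01' -> emit 'c', reset
Bit 2: prefix='0' (no match yet)
Bit 3: prefix='01' -> emit 'c', reset
Bit 4: prefix='0' (no match yet)
Bit 5: prefix='01' -> emit 'c', reset
Bit 6: prefix='1' -> emit 'i', reset
Bit 7: prefix='1' -> emit 'i', reset
Bit 8: prefix='0' (no match yet)
Bit 9: prefix='01' -> emit 'c', reset
Bit 10: prefix='1' -> emit 'i', reset
Bit 11: prefix='1' -> emit 'i', reset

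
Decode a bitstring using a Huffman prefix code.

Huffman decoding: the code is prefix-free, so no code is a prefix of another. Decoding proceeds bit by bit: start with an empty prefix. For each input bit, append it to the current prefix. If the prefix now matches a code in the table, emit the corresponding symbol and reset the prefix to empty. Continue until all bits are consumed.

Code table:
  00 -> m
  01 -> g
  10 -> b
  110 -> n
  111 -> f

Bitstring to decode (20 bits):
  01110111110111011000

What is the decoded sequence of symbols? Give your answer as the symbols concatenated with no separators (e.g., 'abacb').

Answer: gnfnfgbm

Derivation:
Bit 0: prefix='0' (no match yet)
Bit 1: prefix='01' -> emit 'g', reset
Bit 2: prefix='1' (no match yet)
Bit 3: prefix='11' (no match yet)
Bit 4: prefix='110' -> emit 'n', reset
Bit 5: prefix='1' (no match yet)
Bit 6: prefix='11' (no match yet)
Bit 7: prefix='111' -> emit 'f', reset
Bit 8: prefix='1' (no match yet)
Bit 9: prefix='11' (no match yet)
Bit 10: prefix='110' -> emit 'n', reset
Bit 11: prefix='1' (no match yet)
Bit 12: prefix='11' (no match yet)
Bit 13: prefix='111' -> emit 'f', reset
Bit 14: prefix='0' (no match yet)
Bit 15: prefix='01' -> emit 'g', reset
Bit 16: prefix='1' (no match yet)
Bit 17: prefix='10' -> emit 'b', reset
Bit 18: prefix='0' (no match yet)
Bit 19: prefix='00' -> emit 'm', reset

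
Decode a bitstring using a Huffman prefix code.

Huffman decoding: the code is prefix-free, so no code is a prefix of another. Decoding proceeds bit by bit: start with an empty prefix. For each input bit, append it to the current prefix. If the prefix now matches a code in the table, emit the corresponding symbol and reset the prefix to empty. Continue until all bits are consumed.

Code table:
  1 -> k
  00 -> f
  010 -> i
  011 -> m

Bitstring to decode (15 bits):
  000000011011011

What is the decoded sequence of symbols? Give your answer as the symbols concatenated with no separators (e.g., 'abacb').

Bit 0: prefix='0' (no match yet)
Bit 1: prefix='00' -> emit 'f', reset
Bit 2: prefix='0' (no match yet)
Bit 3: prefix='00' -> emit 'f', reset
Bit 4: prefix='0' (no match yet)
Bit 5: prefix='00' -> emit 'f', reset
Bit 6: prefix='0' (no match yet)
Bit 7: prefix='01' (no match yet)
Bit 8: prefix='011' -> emit 'm', reset
Bit 9: prefix='0' (no match yet)
Bit 10: prefix='01' (no match yet)
Bit 11: prefix='011' -> emit 'm', reset
Bit 12: prefix='0' (no match yet)
Bit 13: prefix='01' (no match yet)
Bit 14: prefix='011' -> emit 'm', reset

Answer: fffmmm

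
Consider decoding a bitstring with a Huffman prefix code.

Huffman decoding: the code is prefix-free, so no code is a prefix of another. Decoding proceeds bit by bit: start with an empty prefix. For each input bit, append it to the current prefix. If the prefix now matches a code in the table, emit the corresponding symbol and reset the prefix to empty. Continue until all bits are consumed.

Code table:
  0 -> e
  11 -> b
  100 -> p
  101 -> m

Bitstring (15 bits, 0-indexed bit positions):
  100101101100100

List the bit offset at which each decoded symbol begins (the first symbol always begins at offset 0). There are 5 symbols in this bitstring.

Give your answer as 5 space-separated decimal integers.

Answer: 0 3 6 9 12

Derivation:
Bit 0: prefix='1' (no match yet)
Bit 1: prefix='10' (no match yet)
Bit 2: prefix='100' -> emit 'p', reset
Bit 3: prefix='1' (no match yet)
Bit 4: prefix='10' (no match yet)
Bit 5: prefix='101' -> emit 'm', reset
Bit 6: prefix='1' (no match yet)
Bit 7: prefix='10' (no match yet)
Bit 8: prefix='101' -> emit 'm', reset
Bit 9: prefix='1' (no match yet)
Bit 10: prefix='10' (no match yet)
Bit 11: prefix='100' -> emit 'p', reset
Bit 12: prefix='1' (no match yet)
Bit 13: prefix='10' (no match yet)
Bit 14: prefix='100' -> emit 'p', reset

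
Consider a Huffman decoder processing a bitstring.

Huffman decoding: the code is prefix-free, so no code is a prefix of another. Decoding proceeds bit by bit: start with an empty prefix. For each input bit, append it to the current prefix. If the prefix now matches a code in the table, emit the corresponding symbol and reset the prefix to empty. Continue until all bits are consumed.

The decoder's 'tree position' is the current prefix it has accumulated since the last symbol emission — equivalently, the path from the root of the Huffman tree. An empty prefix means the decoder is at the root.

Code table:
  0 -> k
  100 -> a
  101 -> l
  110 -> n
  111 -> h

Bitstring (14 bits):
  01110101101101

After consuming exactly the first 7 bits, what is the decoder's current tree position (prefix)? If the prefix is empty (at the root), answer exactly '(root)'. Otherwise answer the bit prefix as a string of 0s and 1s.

Bit 0: prefix='0' -> emit 'k', reset
Bit 1: prefix='1' (no match yet)
Bit 2: prefix='11' (no match yet)
Bit 3: prefix='111' -> emit 'h', reset
Bit 4: prefix='0' -> emit 'k', reset
Bit 5: prefix='1' (no match yet)
Bit 6: prefix='10' (no match yet)

Answer: 10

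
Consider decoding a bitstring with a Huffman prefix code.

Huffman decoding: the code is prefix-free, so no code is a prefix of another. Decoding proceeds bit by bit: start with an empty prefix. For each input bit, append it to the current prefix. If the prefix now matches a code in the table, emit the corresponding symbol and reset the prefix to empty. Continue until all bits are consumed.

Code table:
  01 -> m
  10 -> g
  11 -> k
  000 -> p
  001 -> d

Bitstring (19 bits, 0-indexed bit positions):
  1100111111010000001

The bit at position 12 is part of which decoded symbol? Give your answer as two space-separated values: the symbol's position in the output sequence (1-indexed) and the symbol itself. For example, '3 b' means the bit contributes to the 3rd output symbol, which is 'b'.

Bit 0: prefix='1' (no match yet)
Bit 1: prefix='11' -> emit 'k', reset
Bit 2: prefix='0' (no match yet)
Bit 3: prefix='00' (no match yet)
Bit 4: prefix='001' -> emit 'd', reset
Bit 5: prefix='1' (no match yet)
Bit 6: prefix='11' -> emit 'k', reset
Bit 7: prefix='1' (no match yet)
Bit 8: prefix='11' -> emit 'k', reset
Bit 9: prefix='1' (no match yet)
Bit 10: prefix='10' -> emit 'g', reset
Bit 11: prefix='1' (no match yet)
Bit 12: prefix='10' -> emit 'g', reset
Bit 13: prefix='0' (no match yet)
Bit 14: prefix='00' (no match yet)
Bit 15: prefix='000' -> emit 'p', reset
Bit 16: prefix='0' (no match yet)

Answer: 6 g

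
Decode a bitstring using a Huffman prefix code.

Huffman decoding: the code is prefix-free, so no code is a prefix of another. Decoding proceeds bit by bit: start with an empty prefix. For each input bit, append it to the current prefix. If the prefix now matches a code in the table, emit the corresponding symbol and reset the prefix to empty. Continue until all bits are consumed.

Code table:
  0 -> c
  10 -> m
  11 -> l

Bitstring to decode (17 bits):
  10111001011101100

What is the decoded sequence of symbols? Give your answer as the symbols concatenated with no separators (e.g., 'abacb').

Answer: mlmcmlmlcc

Derivation:
Bit 0: prefix='1' (no match yet)
Bit 1: prefix='10' -> emit 'm', reset
Bit 2: prefix='1' (no match yet)
Bit 3: prefix='11' -> emit 'l', reset
Bit 4: prefix='1' (no match yet)
Bit 5: prefix='10' -> emit 'm', reset
Bit 6: prefix='0' -> emit 'c', reset
Bit 7: prefix='1' (no match yet)
Bit 8: prefix='10' -> emit 'm', reset
Bit 9: prefix='1' (no match yet)
Bit 10: prefix='11' -> emit 'l', reset
Bit 11: prefix='1' (no match yet)
Bit 12: prefix='10' -> emit 'm', reset
Bit 13: prefix='1' (no match yet)
Bit 14: prefix='11' -> emit 'l', reset
Bit 15: prefix='0' -> emit 'c', reset
Bit 16: prefix='0' -> emit 'c', reset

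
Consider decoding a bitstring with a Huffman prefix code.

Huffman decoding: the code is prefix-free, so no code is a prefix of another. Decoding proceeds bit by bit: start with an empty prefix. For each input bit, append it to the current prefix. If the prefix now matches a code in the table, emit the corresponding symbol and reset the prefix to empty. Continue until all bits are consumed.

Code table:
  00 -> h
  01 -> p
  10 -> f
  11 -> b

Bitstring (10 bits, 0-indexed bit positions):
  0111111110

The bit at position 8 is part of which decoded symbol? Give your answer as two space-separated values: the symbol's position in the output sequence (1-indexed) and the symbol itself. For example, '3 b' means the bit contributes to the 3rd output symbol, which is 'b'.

Bit 0: prefix='0' (no match yet)
Bit 1: prefix='01' -> emit 'p', reset
Bit 2: prefix='1' (no match yet)
Bit 3: prefix='11' -> emit 'b', reset
Bit 4: prefix='1' (no match yet)
Bit 5: prefix='11' -> emit 'b', reset
Bit 6: prefix='1' (no match yet)
Bit 7: prefix='11' -> emit 'b', reset
Bit 8: prefix='1' (no match yet)
Bit 9: prefix='10' -> emit 'f', reset

Answer: 5 f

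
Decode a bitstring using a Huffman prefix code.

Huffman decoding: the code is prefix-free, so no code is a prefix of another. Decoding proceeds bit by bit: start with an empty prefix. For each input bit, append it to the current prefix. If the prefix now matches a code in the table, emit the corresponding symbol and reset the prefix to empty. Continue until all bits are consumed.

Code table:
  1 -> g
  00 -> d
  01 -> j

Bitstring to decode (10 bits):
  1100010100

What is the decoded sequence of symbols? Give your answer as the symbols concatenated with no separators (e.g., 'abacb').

Bit 0: prefix='1' -> emit 'g', reset
Bit 1: prefix='1' -> emit 'g', reset
Bit 2: prefix='0' (no match yet)
Bit 3: prefix='00' -> emit 'd', reset
Bit 4: prefix='0' (no match yet)
Bit 5: prefix='01' -> emit 'j', reset
Bit 6: prefix='0' (no match yet)
Bit 7: prefix='01' -> emit 'j', reset
Bit 8: prefix='0' (no match yet)
Bit 9: prefix='00' -> emit 'd', reset

Answer: ggdjjd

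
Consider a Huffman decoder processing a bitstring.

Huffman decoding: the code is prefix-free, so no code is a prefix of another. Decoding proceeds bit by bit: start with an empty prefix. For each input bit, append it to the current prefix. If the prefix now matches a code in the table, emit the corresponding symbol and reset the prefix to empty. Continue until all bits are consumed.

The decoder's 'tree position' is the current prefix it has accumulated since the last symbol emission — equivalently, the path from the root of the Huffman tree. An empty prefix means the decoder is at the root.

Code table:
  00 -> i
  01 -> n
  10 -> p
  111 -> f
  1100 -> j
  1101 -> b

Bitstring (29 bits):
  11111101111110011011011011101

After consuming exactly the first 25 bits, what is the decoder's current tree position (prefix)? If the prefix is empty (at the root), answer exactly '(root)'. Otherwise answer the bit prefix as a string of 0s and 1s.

Bit 0: prefix='1' (no match yet)
Bit 1: prefix='11' (no match yet)
Bit 2: prefix='111' -> emit 'f', reset
Bit 3: prefix='1' (no match yet)
Bit 4: prefix='11' (no match yet)
Bit 5: prefix='111' -> emit 'f', reset
Bit 6: prefix='0' (no match yet)
Bit 7: prefix='01' -> emit 'n', reset
Bit 8: prefix='1' (no match yet)
Bit 9: prefix='11' (no match yet)
Bit 10: prefix='111' -> emit 'f', reset
Bit 11: prefix='1' (no match yet)
Bit 12: prefix='11' (no match yet)
Bit 13: prefix='110' (no match yet)
Bit 14: prefix='1100' -> emit 'j', reset
Bit 15: prefix='1' (no match yet)
Bit 16: prefix='11' (no match yet)
Bit 17: prefix='110' (no match yet)
Bit 18: prefix='1101' -> emit 'b', reset
Bit 19: prefix='1' (no match yet)
Bit 20: prefix='10' -> emit 'p', reset
Bit 21: prefix='1' (no match yet)
Bit 22: prefix='11' (no match yet)
Bit 23: prefix='110' (no match yet)
Bit 24: prefix='1101' -> emit 'b', reset

Answer: (root)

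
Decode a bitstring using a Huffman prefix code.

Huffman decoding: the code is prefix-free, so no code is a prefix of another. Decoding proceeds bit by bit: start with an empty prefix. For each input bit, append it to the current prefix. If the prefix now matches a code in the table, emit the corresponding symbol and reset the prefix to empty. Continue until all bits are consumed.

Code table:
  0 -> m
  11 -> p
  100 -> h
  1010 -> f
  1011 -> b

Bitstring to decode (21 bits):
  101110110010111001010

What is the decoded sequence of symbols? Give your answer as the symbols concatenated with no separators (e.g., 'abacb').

Bit 0: prefix='1' (no match yet)
Bit 1: prefix='10' (no match yet)
Bit 2: prefix='101' (no match yet)
Bit 3: prefix='1011' -> emit 'b', reset
Bit 4: prefix='1' (no match yet)
Bit 5: prefix='10' (no match yet)
Bit 6: prefix='101' (no match yet)
Bit 7: prefix='1011' -> emit 'b', reset
Bit 8: prefix='0' -> emit 'm', reset
Bit 9: prefix='0' -> emit 'm', reset
Bit 10: prefix='1' (no match yet)
Bit 11: prefix='10' (no match yet)
Bit 12: prefix='101' (no match yet)
Bit 13: prefix='1011' -> emit 'b', reset
Bit 14: prefix='1' (no match yet)
Bit 15: prefix='10' (no match yet)
Bit 16: prefix='100' -> emit 'h', reset
Bit 17: prefix='1' (no match yet)
Bit 18: prefix='10' (no match yet)
Bit 19: prefix='101' (no match yet)
Bit 20: prefix='1010' -> emit 'f', reset

Answer: bbmmbhf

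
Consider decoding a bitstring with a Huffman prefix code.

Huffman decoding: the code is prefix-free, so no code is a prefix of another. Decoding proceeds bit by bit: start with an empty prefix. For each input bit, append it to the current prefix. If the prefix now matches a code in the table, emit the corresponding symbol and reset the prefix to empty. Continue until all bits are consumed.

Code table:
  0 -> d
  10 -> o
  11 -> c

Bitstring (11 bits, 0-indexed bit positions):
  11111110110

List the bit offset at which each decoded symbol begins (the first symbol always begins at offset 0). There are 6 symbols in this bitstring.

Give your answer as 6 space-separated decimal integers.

Bit 0: prefix='1' (no match yet)
Bit 1: prefix='11' -> emit 'c', reset
Bit 2: prefix='1' (no match yet)
Bit 3: prefix='11' -> emit 'c', reset
Bit 4: prefix='1' (no match yet)
Bit 5: prefix='11' -> emit 'c', reset
Bit 6: prefix='1' (no match yet)
Bit 7: prefix='10' -> emit 'o', reset
Bit 8: prefix='1' (no match yet)
Bit 9: prefix='11' -> emit 'c', reset
Bit 10: prefix='0' -> emit 'd', reset

Answer: 0 2 4 6 8 10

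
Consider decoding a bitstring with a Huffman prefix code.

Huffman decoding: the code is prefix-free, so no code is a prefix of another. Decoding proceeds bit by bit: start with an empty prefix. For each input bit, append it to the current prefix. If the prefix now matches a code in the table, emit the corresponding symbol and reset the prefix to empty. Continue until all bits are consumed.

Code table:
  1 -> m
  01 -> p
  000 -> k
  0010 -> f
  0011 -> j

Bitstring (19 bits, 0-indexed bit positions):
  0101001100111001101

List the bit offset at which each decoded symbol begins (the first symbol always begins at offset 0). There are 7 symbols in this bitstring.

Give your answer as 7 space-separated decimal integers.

Answer: 0 2 4 8 12 13 17

Derivation:
Bit 0: prefix='0' (no match yet)
Bit 1: prefix='01' -> emit 'p', reset
Bit 2: prefix='0' (no match yet)
Bit 3: prefix='01' -> emit 'p', reset
Bit 4: prefix='0' (no match yet)
Bit 5: prefix='00' (no match yet)
Bit 6: prefix='001' (no match yet)
Bit 7: prefix='0011' -> emit 'j', reset
Bit 8: prefix='0' (no match yet)
Bit 9: prefix='00' (no match yet)
Bit 10: prefix='001' (no match yet)
Bit 11: prefix='0011' -> emit 'j', reset
Bit 12: prefix='1' -> emit 'm', reset
Bit 13: prefix='0' (no match yet)
Bit 14: prefix='00' (no match yet)
Bit 15: prefix='001' (no match yet)
Bit 16: prefix='0011' -> emit 'j', reset
Bit 17: prefix='0' (no match yet)
Bit 18: prefix='01' -> emit 'p', reset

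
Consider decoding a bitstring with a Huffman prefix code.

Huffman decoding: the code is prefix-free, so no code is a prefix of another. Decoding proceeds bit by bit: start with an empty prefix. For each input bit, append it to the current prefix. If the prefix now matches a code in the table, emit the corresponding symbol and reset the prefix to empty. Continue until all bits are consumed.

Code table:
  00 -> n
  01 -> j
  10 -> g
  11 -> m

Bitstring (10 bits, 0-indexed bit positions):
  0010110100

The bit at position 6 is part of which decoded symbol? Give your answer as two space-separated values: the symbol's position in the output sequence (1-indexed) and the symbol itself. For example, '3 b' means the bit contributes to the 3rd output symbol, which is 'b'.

Bit 0: prefix='0' (no match yet)
Bit 1: prefix='00' -> emit 'n', reset
Bit 2: prefix='1' (no match yet)
Bit 3: prefix='10' -> emit 'g', reset
Bit 4: prefix='1' (no match yet)
Bit 5: prefix='11' -> emit 'm', reset
Bit 6: prefix='0' (no match yet)
Bit 7: prefix='01' -> emit 'j', reset
Bit 8: prefix='0' (no match yet)
Bit 9: prefix='00' -> emit 'n', reset

Answer: 4 j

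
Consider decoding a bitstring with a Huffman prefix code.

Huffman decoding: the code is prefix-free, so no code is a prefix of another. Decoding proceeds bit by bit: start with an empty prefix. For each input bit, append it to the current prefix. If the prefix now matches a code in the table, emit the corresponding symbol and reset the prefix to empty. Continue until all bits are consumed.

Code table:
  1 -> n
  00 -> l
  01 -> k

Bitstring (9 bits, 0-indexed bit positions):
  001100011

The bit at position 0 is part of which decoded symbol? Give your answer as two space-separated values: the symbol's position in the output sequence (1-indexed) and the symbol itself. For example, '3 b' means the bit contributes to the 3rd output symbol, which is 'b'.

Bit 0: prefix='0' (no match yet)
Bit 1: prefix='00' -> emit 'l', reset
Bit 2: prefix='1' -> emit 'n', reset
Bit 3: prefix='1' -> emit 'n', reset
Bit 4: prefix='0' (no match yet)

Answer: 1 l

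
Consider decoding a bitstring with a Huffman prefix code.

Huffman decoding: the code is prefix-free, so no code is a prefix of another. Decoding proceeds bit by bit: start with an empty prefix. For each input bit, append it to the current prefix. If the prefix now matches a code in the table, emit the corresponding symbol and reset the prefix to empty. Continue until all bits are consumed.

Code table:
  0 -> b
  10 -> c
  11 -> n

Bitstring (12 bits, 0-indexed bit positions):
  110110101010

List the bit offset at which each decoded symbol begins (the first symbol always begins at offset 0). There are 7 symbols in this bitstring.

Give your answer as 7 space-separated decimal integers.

Answer: 0 2 3 5 6 8 10

Derivation:
Bit 0: prefix='1' (no match yet)
Bit 1: prefix='11' -> emit 'n', reset
Bit 2: prefix='0' -> emit 'b', reset
Bit 3: prefix='1' (no match yet)
Bit 4: prefix='11' -> emit 'n', reset
Bit 5: prefix='0' -> emit 'b', reset
Bit 6: prefix='1' (no match yet)
Bit 7: prefix='10' -> emit 'c', reset
Bit 8: prefix='1' (no match yet)
Bit 9: prefix='10' -> emit 'c', reset
Bit 10: prefix='1' (no match yet)
Bit 11: prefix='10' -> emit 'c', reset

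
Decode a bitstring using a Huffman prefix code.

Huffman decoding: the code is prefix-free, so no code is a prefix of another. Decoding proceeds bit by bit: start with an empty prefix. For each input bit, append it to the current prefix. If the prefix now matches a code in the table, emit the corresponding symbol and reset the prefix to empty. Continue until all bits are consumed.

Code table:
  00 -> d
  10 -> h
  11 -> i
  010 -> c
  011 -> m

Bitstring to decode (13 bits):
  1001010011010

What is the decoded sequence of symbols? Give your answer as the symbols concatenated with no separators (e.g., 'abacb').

Bit 0: prefix='1' (no match yet)
Bit 1: prefix='10' -> emit 'h', reset
Bit 2: prefix='0' (no match yet)
Bit 3: prefix='01' (no match yet)
Bit 4: prefix='010' -> emit 'c', reset
Bit 5: prefix='1' (no match yet)
Bit 6: prefix='10' -> emit 'h', reset
Bit 7: prefix='0' (no match yet)
Bit 8: prefix='01' (no match yet)
Bit 9: prefix='011' -> emit 'm', reset
Bit 10: prefix='0' (no match yet)
Bit 11: prefix='01' (no match yet)
Bit 12: prefix='010' -> emit 'c', reset

Answer: hchmc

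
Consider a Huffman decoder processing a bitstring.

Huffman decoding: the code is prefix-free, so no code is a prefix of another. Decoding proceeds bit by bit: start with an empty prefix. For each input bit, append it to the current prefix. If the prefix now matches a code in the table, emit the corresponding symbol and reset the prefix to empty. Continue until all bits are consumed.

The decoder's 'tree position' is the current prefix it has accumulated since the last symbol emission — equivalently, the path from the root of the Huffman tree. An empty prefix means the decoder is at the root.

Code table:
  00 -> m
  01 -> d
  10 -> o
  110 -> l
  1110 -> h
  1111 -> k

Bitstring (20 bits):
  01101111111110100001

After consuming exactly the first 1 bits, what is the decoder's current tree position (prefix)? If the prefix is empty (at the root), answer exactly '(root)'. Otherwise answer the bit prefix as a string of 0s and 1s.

Answer: 0

Derivation:
Bit 0: prefix='0' (no match yet)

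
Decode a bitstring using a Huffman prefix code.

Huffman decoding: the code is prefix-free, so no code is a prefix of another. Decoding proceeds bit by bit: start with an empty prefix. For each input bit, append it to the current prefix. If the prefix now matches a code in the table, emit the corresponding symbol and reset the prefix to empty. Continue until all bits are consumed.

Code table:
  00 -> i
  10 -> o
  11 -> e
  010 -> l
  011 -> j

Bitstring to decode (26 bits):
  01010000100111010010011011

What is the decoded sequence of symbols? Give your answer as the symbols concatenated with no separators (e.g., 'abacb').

Answer: loiljooljj

Derivation:
Bit 0: prefix='0' (no match yet)
Bit 1: prefix='01' (no match yet)
Bit 2: prefix='010' -> emit 'l', reset
Bit 3: prefix='1' (no match yet)
Bit 4: prefix='10' -> emit 'o', reset
Bit 5: prefix='0' (no match yet)
Bit 6: prefix='00' -> emit 'i', reset
Bit 7: prefix='0' (no match yet)
Bit 8: prefix='01' (no match yet)
Bit 9: prefix='010' -> emit 'l', reset
Bit 10: prefix='0' (no match yet)
Bit 11: prefix='01' (no match yet)
Bit 12: prefix='011' -> emit 'j', reset
Bit 13: prefix='1' (no match yet)
Bit 14: prefix='10' -> emit 'o', reset
Bit 15: prefix='1' (no match yet)
Bit 16: prefix='10' -> emit 'o', reset
Bit 17: prefix='0' (no match yet)
Bit 18: prefix='01' (no match yet)
Bit 19: prefix='010' -> emit 'l', reset
Bit 20: prefix='0' (no match yet)
Bit 21: prefix='01' (no match yet)
Bit 22: prefix='011' -> emit 'j', reset
Bit 23: prefix='0' (no match yet)
Bit 24: prefix='01' (no match yet)
Bit 25: prefix='011' -> emit 'j', reset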